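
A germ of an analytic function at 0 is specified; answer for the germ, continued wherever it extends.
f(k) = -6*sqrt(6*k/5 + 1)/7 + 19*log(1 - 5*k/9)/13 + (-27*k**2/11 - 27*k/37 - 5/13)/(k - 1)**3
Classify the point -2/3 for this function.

The point is a regular point.

Denominator factors: k - 1 = -5/3 at k = -2/3 — none vanishes.
Branch term log(1 - k/(9/5)): argument at -2/3 is 37/27, nonzero, so -2/3 is not its branch point (a point on a principal cut is still regular for the continued germ).
Branch term sqrt(1 - k/(-5/6)): argument at -2/3 is 1/5, nonzero, so -2/3 is not its branch point (a point on a principal cut is still regular for the continued germ).
So the germ continues analytically to -2/3.


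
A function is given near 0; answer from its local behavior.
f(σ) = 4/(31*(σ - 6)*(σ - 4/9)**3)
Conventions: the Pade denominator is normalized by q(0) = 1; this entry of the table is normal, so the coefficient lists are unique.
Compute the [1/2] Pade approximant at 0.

Taylor coefficients needed (expand at 0): a_0 = 243/992, a_1 = 6723/3968, a_2 = 30645/3968, a_3 = 926595/31744.
Write the denominator as Q(σ) = 1 + q1*σ + q2*σ^2. Requiring Q*f - P = O(σ^4) with deg P <= 1 kills the coefficients of σ^2..σ^3 in Q*f:
  σ^2: a_2 + q1*a_1 + q2*a_0 = 0, i.e. 30645/3968 + (6723/3968)*q1 + (243/992)*q2 = 0.
  σ^3: a_3 + q1*a_2 + q2*a_1 = 0, i.e. 926595/31744 + (30645/3968)*q1 + (6723/3968)*q2 = 0.
Solving this linear system: q1 = -1055/174, q2 = 2415/232.
The numerator is Q*f truncated at degree 1: P0 = a_0 = 243/992; P1 = a_1 + q1*a_0 = 24057/115072.

The Pade approximant has numerator coefficients [243/992, 24057/115072]; denominator coefficients [1, -1055/174, 2415/232].


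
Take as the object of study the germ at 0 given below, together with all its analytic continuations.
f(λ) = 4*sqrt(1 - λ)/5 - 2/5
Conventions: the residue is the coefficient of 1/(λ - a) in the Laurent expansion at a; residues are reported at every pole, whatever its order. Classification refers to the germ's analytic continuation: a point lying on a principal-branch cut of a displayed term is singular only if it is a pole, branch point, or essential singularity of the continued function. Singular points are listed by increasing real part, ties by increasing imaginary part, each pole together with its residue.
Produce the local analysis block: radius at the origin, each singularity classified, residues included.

Branch term (4/5)*sqrt(1 - λ/(1)): its argument vanishes at λ = 1, a square-root branch point, modulus 1.
The radius of convergence is the smallest modulus among the singular points: 1.

Radius of convergence at 0: 1.
At 1: an algebraic (square-root) branch point.


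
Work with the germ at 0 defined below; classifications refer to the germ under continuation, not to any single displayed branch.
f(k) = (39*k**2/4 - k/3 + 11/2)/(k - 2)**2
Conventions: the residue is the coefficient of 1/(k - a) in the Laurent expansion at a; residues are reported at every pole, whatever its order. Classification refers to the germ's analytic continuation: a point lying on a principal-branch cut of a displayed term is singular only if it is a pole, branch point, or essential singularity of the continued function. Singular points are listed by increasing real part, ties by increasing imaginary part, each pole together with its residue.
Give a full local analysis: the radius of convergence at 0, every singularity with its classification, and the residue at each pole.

Denominator factor (k - 2)^2: pole of order 2 at 2, modulus 2.
The radius of convergence is the smallest modulus among the singular points: 2.
At the order-2 pole 2 set g(k) = (k - (2))^2*f(k) = 39*k**2/4 - k/3 + 11/2.
Order-2 pole: residue = g'(a); g'(2) = 116/3, so the residue is 116/3.

Radius of convergence at 0: 2.
At 2: a pole of order 2; residue 116/3.


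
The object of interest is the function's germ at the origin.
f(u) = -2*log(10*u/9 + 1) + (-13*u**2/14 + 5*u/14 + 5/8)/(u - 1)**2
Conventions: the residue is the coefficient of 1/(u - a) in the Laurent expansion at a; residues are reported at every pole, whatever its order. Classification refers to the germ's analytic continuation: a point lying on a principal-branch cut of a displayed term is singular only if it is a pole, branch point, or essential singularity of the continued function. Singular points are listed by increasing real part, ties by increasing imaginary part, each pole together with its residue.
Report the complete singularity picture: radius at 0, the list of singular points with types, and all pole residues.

Radius of convergence at 0: 9/10.
At -9/10: a logarithmic branch point.
At 1: a pole of order 2; residue -3/2.

Denominator factor (u - 1)^2: pole of order 2 at 1, modulus 1.
Branch term (-2)*log(1 - u/(-9/10)): its argument vanishes at u = -9/10, a logarithmic branch point, modulus 9/10.
The radius of convergence is the smallest modulus among the singular points: 9/10.
The branch term is analytic at 1 and contributes nothing to the residue; only the rational part matters.
At the order-2 pole 1 set g(u) = (u - (1))^2*(rational part) = -13*u**2/14 + 5*u/14 + 5/8.
Order-2 pole: residue = g'(a); g'(1) = -3/2, so the residue is -3/2.
List the singular points by increasing real part (a conjugate pair: the negative imaginary part first).


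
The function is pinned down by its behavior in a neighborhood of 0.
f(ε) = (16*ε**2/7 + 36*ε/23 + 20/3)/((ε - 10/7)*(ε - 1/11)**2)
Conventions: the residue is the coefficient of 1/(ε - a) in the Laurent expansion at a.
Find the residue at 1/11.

At the order-2 pole 1/11 set g(ε) = (ε - (1/11))^2*f(ε) = (16*ε**2/7 + 36*ε/23 + 20/3)/(ε - 10/7).
Order-2 pole: residue = g'(a); g'(1/11) = -3877252/732021, so the residue is -3877252/732021.

The residue is -3877252/732021.


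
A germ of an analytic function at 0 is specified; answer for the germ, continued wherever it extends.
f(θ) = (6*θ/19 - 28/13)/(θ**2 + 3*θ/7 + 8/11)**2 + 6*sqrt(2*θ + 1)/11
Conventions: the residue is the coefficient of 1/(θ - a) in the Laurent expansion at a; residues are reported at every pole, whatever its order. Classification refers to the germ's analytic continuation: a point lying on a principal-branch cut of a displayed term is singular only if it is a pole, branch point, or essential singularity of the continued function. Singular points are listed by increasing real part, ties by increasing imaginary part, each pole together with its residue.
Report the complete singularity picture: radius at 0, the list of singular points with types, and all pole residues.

Radius of convergence at 0: 1/2.
At -1/2: an algebraic (square-root) branch point.
At (-3/14) - ((1/154)*sqrt(16159))*i: a pole of order 2; residue -((4140598/533016367)*sqrt(16159))*i.
At (-3/14) + ((1/154)*sqrt(16159))*i: a pole of order 2; residue ((4140598/533016367)*sqrt(16159))*i.

Denominator factor (θ**2 + 3*θ/7 + 8/11)^2: discriminant -1469/539, complex-conjugate roots (-3/14) + ((1/154)*sqrt(16159))*i and (-3/14) - ((1/154)*sqrt(16159))*i; poles of order 2, moduli (2/11)*sqrt(22) and (2/11)*sqrt(22).
Branch term (6/11)*sqrt(1 - θ/(-1/2)): its argument vanishes at θ = -1/2, a square-root branch point, modulus 1/2.
The radius of convergence is the smallest modulus among the singular points: 1/2.
The branch term is analytic at (-3/14) - ((1/154)*sqrt(16159))*i and contributes nothing to the residue; only the rational part matters.
The factor θ**2 + 3*θ/7 + 8/11 splits as (θ - a)(θ - a') with a = (-3/14) - ((1/154)*sqrt(16159))*i, a' = (-3/14) + ((1/154)*sqrt(16159))*i. At the order-2 pole a set g(θ) = (θ - a)^2*(rational part) = [6*θ/19 - 28/13] / (θ - a')^2.
Order-2 pole: residue = g'(a); g'((-3/14) - ((1/154)*sqrt(16159))*i) = -((4140598/533016367)*sqrt(16159))*i, so the residue is -((4140598/533016367)*sqrt(16159))*i.
The branch term is analytic at (-3/14) + ((1/154)*sqrt(16159))*i and contributes nothing to the residue; only the rational part matters.
The factor θ**2 + 3*θ/7 + 8/11 splits as (θ - a)(θ - a') with a = (-3/14) + ((1/154)*sqrt(16159))*i, a' = (-3/14) - ((1/154)*sqrt(16159))*i. At the order-2 pole a set g(θ) = (θ - a)^2*(rational part) = [6*θ/19 - 28/13] / (θ - a')^2.
Order-2 pole: residue = g'(a); g'((-3/14) + ((1/154)*sqrt(16159))*i) = ((4140598/533016367)*sqrt(16159))*i, so the residue is ((4140598/533016367)*sqrt(16159))*i.
List the singular points by increasing real part (a conjugate pair: the negative imaginary part first).


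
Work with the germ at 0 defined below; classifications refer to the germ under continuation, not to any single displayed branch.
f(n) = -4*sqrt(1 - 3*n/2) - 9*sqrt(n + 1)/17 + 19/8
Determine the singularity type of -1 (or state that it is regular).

The point is an algebraic (square-root) branch point.

The term (-9/17)*sqrt(1 - n/(-1)) has argument 1 - -1/(-1) = 0 at -1: a square-root (algebraic, two-sheeted) branch point; the remaining terms are analytic or single-valued there.


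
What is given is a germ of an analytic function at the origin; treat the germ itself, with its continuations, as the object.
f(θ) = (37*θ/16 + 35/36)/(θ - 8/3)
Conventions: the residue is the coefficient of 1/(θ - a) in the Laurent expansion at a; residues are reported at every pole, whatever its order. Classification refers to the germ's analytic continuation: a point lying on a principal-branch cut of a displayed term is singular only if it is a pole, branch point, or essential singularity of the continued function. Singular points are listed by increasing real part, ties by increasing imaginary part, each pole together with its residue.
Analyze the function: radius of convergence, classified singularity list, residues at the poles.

Denominator factor (θ - 8/3): pole of order 1 at 8/3, modulus 8/3.
The radius of convergence is the smallest modulus among the singular points: 8/3.
At the order-1 pole 8/3 set g(θ) = (θ - (8/3))*f(θ) = 37*θ/16 + 35/36.
Simple pole: residue = g(a) at a = 8/3, which is 257/36.

Radius of convergence at 0: 8/3.
At 8/3: a pole of order 1; residue 257/36.


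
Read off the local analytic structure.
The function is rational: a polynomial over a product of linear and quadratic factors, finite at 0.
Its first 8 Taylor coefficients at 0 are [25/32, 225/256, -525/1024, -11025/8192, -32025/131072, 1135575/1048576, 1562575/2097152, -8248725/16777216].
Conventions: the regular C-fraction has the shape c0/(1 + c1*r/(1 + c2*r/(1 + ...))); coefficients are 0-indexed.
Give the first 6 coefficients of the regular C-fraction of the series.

Taylor coefficients (read off): a_0 = 25/32, a_1 = 225/256, a_2 = -525/1024, a_3 = -11025/8192, a_4 = -32025/131072, a_5 = 1135575/1048576.
c0 = a_0 = 25/32. Peel one level at a time: if S = 1 + c*r/S' with S'(0) = 1, then c is the r-coefficient of S and S' = c*r/(S - 1).
S_1 = c0/f = 1 + (-9/8)*r + (123/64)*r^2 + ...; c1 = -9/8.
S_2 = c1*r/(S_1 - 1) = 1 + (41/24)*r + (539/288)*r^2 + ...; c2 = 41/24.
S_3 = c2*r/(S_2 - 1) = 1 + (-539/492)*r + (-13391/107584)*r^2 + ...; c3 = -539/492.
S_4 = c3*r/(S_3 - 1) = 1 + (-5739/50512)*r + (-307845/1517824)*r^2 + ...; c4 = -5739/50512.
S_5 = c4*r/(S_4 - 1) = 1 + (-4207215/2356816)*r + ...; c5 = -4207215/2356816.

The regular C-fraction coefficients are [25/32, -9/8, 41/24, -539/492, -5739/50512, -4207215/2356816].


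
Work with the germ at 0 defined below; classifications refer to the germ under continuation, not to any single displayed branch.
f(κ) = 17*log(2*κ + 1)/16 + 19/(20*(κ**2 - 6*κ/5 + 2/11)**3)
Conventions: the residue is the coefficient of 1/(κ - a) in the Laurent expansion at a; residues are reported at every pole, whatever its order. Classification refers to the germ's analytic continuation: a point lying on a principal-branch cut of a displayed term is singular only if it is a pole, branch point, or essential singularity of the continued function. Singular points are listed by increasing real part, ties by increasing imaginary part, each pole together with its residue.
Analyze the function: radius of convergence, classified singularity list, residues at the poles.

Radius of convergence at 0: 3/5 - (7/55)*sqrt(11).
At -1/2: a logarithmic branch point.
At 3/5 - (7/55)*sqrt(11): a pole of order 3; residue -(4310625/1075648)*sqrt(11).
At 3/5 + (7/55)*sqrt(11): a pole of order 3; residue (4310625/1075648)*sqrt(11).

Denominator factor (κ**2 - 6*κ/5 + 2/11)^3: discriminant 196/275, real irrational roots 3/5 + (7/55)*sqrt(11) and 3/5 - (7/55)*sqrt(11); poles of order 3, moduli 3/5 + (7/55)*sqrt(11) and 3/5 - (7/55)*sqrt(11).
Branch term (17/16)*log(1 - κ/(-1/2)): its argument vanishes at κ = -1/2, a logarithmic branch point, modulus 1/2.
The radius of convergence is the smallest modulus among the singular points: 3/5 - (7/55)*sqrt(11).
The branch term is analytic at 3/5 - (7/55)*sqrt(11) and contributes nothing to the residue; only the rational part matters.
The factor κ**2 - 6*κ/5 + 2/11 splits as (κ - a)(κ - a') with a = 3/5 - (7/55)*sqrt(11), a' = 3/5 + (7/55)*sqrt(11). At the order-3 pole a set g(κ) = (κ - a)^3*(rational part) = [19/20] / (κ - a')^3.
Order-3 pole: residue = g''(a)/2; g''(3/5 - (7/55)*sqrt(11)) = -(4310625/537824)*sqrt(11), so the residue is -(4310625/1075648)*sqrt(11).
The branch term is analytic at 3/5 + (7/55)*sqrt(11) and contributes nothing to the residue; only the rational part matters.
The factor κ**2 - 6*κ/5 + 2/11 splits as (κ - a)(κ - a') with a = 3/5 + (7/55)*sqrt(11), a' = 3/5 - (7/55)*sqrt(11). At the order-3 pole a set g(κ) = (κ - a)^3*(rational part) = [19/20] / (κ - a')^3.
Order-3 pole: residue = g''(a)/2; g''(3/5 + (7/55)*sqrt(11)) = (4310625/537824)*sqrt(11), so the residue is (4310625/1075648)*sqrt(11).
List the singular points by increasing real part (a conjugate pair: the negative imaginary part first).


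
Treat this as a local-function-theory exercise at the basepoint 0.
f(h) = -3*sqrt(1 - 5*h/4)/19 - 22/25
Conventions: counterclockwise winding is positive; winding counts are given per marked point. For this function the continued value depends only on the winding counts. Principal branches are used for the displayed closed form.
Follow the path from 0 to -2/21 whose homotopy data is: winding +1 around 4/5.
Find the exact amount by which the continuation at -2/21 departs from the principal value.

The rational part is single-valued and drops out of the difference; each branch term changes only by its own monodromy.
(-3/19)*sqrt(1 - h/(4/5)): winding +1 is odd, the square root flips sign, contributing -2*(-3/19)*sqrt(1 - (-2/21)/(4/5)) = -2*(-3/19)*sqrt(47/42) = (1/133)*sqrt(1974).
Summing the contributions at h = -2/21 gives (1/133)*sqrt(1974).

Continued minus principal equals (1/133)*sqrt(1974).


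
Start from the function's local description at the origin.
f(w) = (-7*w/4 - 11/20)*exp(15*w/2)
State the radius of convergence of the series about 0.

The radius of convergence is infinite.

The factor exp(15*w/2) is entire and contributes no finite singular point.
The polynomial part has no poles.
No finite singular points: the Taylor series at 0 converges everywhere.


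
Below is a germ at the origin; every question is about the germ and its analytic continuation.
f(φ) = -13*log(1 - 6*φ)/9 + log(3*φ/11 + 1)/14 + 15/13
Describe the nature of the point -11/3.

The point is a logarithmic branch point.

The term (1/14)*log(1 - φ/(-11/3)) has argument 1 - -11/3/(-11/3) = 0 at -11/3: a logarithmic (infinitely-sheeted) branch point; the remaining terms are analytic or single-valued there.


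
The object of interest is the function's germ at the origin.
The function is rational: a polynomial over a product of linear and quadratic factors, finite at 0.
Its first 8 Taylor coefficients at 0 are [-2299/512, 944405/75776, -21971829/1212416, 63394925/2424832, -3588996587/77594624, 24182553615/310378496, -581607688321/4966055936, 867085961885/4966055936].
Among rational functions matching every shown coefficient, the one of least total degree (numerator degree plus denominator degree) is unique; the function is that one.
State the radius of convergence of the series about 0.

No rational of total degree below 6 reproduces all 8 coefficients; solving the [2/4] Pade equations on them gives f(d) = (27*d**2/22 + 2*d/37 - 19/9)/((d + 8/11)**2*(d**2 + 8/9)), whose expansion matches every shown term.
Denominator factor (d + 8/11)^2: pole of order 2 at -8/11, modulus 8/11.
Denominator factor (d**2 + 8/9): discriminant -32/9, complex-conjugate roots ((2/3)*sqrt(2))*i and -((2/3)*sqrt(2))*i; poles of order 1, moduli (2/3)*sqrt(2) and (2/3)*sqrt(2).
The radius of convergence is the smallest modulus among the singular points: 8/11.

The radius of convergence is 8/11.


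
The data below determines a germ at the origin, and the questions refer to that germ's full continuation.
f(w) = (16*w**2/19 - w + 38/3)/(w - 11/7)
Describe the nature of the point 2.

The point is a regular point.

Denominator factors: w - 11/7 = 3/7 at w = 2 — none vanishes.
So the germ continues analytically to 2.


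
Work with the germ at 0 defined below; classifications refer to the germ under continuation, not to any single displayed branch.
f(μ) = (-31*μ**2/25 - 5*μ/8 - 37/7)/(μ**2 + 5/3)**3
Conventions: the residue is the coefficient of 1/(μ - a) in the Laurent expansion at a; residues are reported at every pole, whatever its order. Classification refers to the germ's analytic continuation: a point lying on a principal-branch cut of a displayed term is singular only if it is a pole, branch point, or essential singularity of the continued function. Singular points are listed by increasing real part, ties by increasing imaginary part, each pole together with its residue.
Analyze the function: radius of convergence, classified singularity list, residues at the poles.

Radius of convergence at 0: (1/3)*sqrt(15).
At -((1/3)*sqrt(15))*i: a pole of order 3; residue -((2823/35000)*sqrt(15))*i.
At ((1/3)*sqrt(15))*i: a pole of order 3; residue ((2823/35000)*sqrt(15))*i.

Denominator factor (μ**2 + 5/3)^3: discriminant -20/3, complex-conjugate roots ((1/3)*sqrt(15))*i and -((1/3)*sqrt(15))*i; poles of order 3, moduli (1/3)*sqrt(15) and (1/3)*sqrt(15).
The radius of convergence is the smallest modulus among the singular points: (1/3)*sqrt(15).
The factor μ**2 + 5/3 splits as (μ - a)(μ - a') with a = -((1/3)*sqrt(15))*i, a' = ((1/3)*sqrt(15))*i. At the order-3 pole a set g(μ) = (μ - a)^3*f(μ) = [-31*μ**2/25 - 5*μ/8 - 37/7] / (μ - a')^3.
Order-3 pole: residue = g''(a)/2; g''(-((1/3)*sqrt(15))*i) = -((2823/17500)*sqrt(15))*i, so the residue is -((2823/35000)*sqrt(15))*i.
The factor μ**2 + 5/3 splits as (μ - a)(μ - a') with a = ((1/3)*sqrt(15))*i, a' = -((1/3)*sqrt(15))*i. At the order-3 pole a set g(μ) = (μ - a)^3*f(μ) = [-31*μ**2/25 - 5*μ/8 - 37/7] / (μ - a')^3.
Order-3 pole: residue = g''(a)/2; g''(((1/3)*sqrt(15))*i) = ((2823/17500)*sqrt(15))*i, so the residue is ((2823/35000)*sqrt(15))*i.
List the singular points by increasing real part (a conjugate pair: the negative imaginary part first).


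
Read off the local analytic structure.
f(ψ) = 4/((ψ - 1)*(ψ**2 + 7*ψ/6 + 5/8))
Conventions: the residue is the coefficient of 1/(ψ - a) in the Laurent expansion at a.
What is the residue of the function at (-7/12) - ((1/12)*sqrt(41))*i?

The residue is (-48/67) - ((912/2747)*sqrt(41))*i.

The factor ψ**2 + 7*ψ/6 + 5/8 splits as (ψ - a)(ψ - a') with a = (-7/12) - ((1/12)*sqrt(41))*i, a' = (-7/12) + ((1/12)*sqrt(41))*i. At the order-1 pole a set g(ψ) = (ψ - a)*f(ψ) = [4/(ψ - 1)] / (ψ - a').
Simple pole: residue = g(a) at a = (-7/12) - ((1/12)*sqrt(41))*i, which is (-48/67) - ((912/2747)*sqrt(41))*i.


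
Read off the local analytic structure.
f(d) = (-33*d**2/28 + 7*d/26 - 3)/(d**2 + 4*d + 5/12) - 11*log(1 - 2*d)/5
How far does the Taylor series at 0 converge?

The radius of convergence is 2 - (1/6)*sqrt(129).

Denominator factor (d**2 + 4*d + 5/12): discriminant 43/3, real irrational roots -2 + (1/6)*sqrt(129) and -2 - (1/6)*sqrt(129); poles of order 1, moduli 2 - (1/6)*sqrt(129) and 2 + (1/6)*sqrt(129).
Branch term (-11/5)*log(1 - d/(1/2)): its argument vanishes at d = 1/2, a logarithmic branch point, modulus 1/2.
The radius of convergence is the smallest modulus among the singular points: 2 - (1/6)*sqrt(129).


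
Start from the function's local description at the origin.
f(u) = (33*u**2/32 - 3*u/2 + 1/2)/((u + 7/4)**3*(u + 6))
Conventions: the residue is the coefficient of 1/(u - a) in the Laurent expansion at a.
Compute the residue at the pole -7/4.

The residue is 2984/4913.

At the order-3 pole -7/4 set g(u) = (u - (-7/4))^3*f(u) = (33*u**2/32 - 3*u/2 + 1/2)/(u + 6).
Order-3 pole: residue = g''(a)/2; g''(-7/4) = 5968/4913, so the residue is 2984/4913.


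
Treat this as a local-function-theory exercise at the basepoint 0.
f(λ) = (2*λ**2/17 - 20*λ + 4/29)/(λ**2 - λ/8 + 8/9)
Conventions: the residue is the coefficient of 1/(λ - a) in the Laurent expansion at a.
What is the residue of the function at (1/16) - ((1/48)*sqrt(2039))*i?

The residue is (-1359/136) - ((345227/24125448)*sqrt(2039))*i.

The factor λ**2 - λ/8 + 8/9 splits as (λ - a)(λ - a') with a = (1/16) - ((1/48)*sqrt(2039))*i, a' = (1/16) + ((1/48)*sqrt(2039))*i. At the order-1 pole a set g(λ) = (λ - a)*f(λ) = [2*λ**2/17 - 20*λ + 4/29] / (λ - a').
Simple pole: residue = g(a) at a = (1/16) - ((1/48)*sqrt(2039))*i, which is (-1359/136) - ((345227/24125448)*sqrt(2039))*i.


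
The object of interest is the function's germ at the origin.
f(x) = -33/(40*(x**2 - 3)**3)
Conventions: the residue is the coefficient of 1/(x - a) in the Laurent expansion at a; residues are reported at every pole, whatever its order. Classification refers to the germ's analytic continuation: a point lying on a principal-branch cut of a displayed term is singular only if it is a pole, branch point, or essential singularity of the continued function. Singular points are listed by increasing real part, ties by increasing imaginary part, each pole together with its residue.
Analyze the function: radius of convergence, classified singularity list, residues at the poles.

Denominator factor (x**2 - 3)^3: discriminant 12, real irrational roots sqrt(3) and -sqrt(3); poles of order 3, moduli sqrt(3) and sqrt(3).
The radius of convergence is the smallest modulus among the singular points: sqrt(3).
The factor x**2 - 3 splits as (x - a)(x - a') with a = -sqrt(3), a' = sqrt(3). At the order-3 pole a set g(x) = (x - a)^3*f(x) = [-33/40] / (x - a')^3.
Order-3 pole: residue = g''(a)/2; g''(-sqrt(3)) = (11/960)*sqrt(3), so the residue is (11/1920)*sqrt(3).
The factor x**2 - 3 splits as (x - a)(x - a') with a = sqrt(3), a' = -sqrt(3). At the order-3 pole a set g(x) = (x - a)^3*f(x) = [-33/40] / (x - a')^3.
Order-3 pole: residue = g''(a)/2; g''(sqrt(3)) = -(11/960)*sqrt(3), so the residue is -(11/1920)*sqrt(3).
List the singular points by increasing real part (a conjugate pair: the negative imaginary part first).

Radius of convergence at 0: sqrt(3).
At -sqrt(3): a pole of order 3; residue (11/1920)*sqrt(3).
At sqrt(3): a pole of order 3; residue -(11/1920)*sqrt(3).


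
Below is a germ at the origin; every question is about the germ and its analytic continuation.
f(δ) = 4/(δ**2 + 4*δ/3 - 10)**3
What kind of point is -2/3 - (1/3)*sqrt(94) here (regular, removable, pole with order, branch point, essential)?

The denominator factor δ**2 + 4*δ/3 - 10 vanishes at -2/3 - (1/3)*sqrt(94) and appears to the power 3; the numerator there equals 4, nonzero, and no other factor vanishes.
Hence a pole whose order is the multiplicity, 3.

The point is a pole of order 3.


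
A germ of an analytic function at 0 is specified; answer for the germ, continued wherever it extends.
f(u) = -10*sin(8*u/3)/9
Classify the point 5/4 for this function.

The point is a regular point.

There is no denominator, hence no pole anywhere.
The factor sin(8*u/3) is entire.
So the germ continues analytically to 5/4.


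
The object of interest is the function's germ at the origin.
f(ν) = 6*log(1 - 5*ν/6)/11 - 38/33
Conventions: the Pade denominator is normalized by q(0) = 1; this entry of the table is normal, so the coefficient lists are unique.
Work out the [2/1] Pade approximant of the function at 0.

The Pade approximant has numerator coefficients [-38/33, 5/27, 25/396]; denominator coefficients [1, -5/9].

Taylor coefficients needed (expand at 0): a_0 = -38/33, a_1 = -5/11, a_2 = -25/132, a_3 = -125/1188.
Write the denominator as Q(ν) = 1 + q1*ν. Requiring Q*f - P = O(ν^4) with deg P <= 2 kills the coefficients of ν^3..ν^3 in Q*f:
  ν^3: a_3 + q1*a_2 = 0, i.e. -125/1188 + (-25/132)*q1 = 0.
Solving this linear system: q1 = -5/9.
The numerator is Q*f truncated at degree 2: P0 = a_0 = -38/33; P1 = a_1 + q1*a_0 = 5/27; P2 = a_2 + q1*a_1 = 25/396.


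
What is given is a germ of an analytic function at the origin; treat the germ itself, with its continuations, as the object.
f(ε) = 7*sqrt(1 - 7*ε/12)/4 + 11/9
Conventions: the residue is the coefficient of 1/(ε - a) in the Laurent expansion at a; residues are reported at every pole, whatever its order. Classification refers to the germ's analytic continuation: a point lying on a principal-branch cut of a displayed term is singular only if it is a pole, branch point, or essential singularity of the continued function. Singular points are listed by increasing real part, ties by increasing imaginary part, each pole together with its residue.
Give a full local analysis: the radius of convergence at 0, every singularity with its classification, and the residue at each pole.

Radius of convergence at 0: 12/7.
At 12/7: an algebraic (square-root) branch point.

Branch term (7/4)*sqrt(1 - ε/(12/7)): its argument vanishes at ε = 12/7, a square-root branch point, modulus 12/7.
The radius of convergence is the smallest modulus among the singular points: 12/7.


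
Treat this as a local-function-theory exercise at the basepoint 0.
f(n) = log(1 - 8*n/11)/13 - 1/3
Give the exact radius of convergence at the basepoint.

Branch term (1/13)*log(1 - n/(11/8)): its argument vanishes at n = 11/8, a logarithmic branch point, modulus 11/8.
The radius of convergence is the smallest modulus among the singular points: 11/8.

The radius of convergence is 11/8.


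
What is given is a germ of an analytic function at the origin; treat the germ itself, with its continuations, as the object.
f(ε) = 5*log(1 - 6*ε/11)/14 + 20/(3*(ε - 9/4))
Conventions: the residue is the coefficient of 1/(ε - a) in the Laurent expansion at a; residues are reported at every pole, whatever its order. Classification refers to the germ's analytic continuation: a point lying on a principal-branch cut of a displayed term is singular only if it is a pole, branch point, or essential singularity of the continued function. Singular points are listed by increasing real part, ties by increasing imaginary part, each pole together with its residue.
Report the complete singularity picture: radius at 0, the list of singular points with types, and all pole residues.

Denominator factor (ε - 9/4): pole of order 1 at 9/4, modulus 9/4.
Branch term (5/14)*log(1 - ε/(11/6)): its argument vanishes at ε = 11/6, a logarithmic branch point, modulus 11/6.
The radius of convergence is the smallest modulus among the singular points: 11/6.
The branch term is analytic at 9/4 and contributes nothing to the residue; only the rational part matters.
At the order-1 pole 9/4 set g(ε) = (ε - (9/4))*(rational part) = 20/3.
Simple pole: residue = g(a) at a = 9/4, which is 20/3.
List the singular points by increasing real part (a conjugate pair: the negative imaginary part first).

Radius of convergence at 0: 11/6.
At 11/6: a logarithmic branch point.
At 9/4: a pole of order 1; residue 20/3.


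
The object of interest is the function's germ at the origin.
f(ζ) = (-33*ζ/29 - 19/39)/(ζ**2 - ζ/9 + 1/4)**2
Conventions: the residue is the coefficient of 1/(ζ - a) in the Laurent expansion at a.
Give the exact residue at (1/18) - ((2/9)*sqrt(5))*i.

The residue is -((60507/120640)*sqrt(5))*i.

The factor ζ**2 - ζ/9 + 1/4 splits as (ζ - a)(ζ - a') with a = (1/18) - ((2/9)*sqrt(5))*i, a' = (1/18) + ((2/9)*sqrt(5))*i. At the order-2 pole a set g(ζ) = (ζ - a)^2*f(ζ) = [-33*ζ/29 - 19/39] / (ζ - a')^2.
Order-2 pole: residue = g'(a); g'((1/18) - ((2/9)*sqrt(5))*i) = -((60507/120640)*sqrt(5))*i, so the residue is -((60507/120640)*sqrt(5))*i.


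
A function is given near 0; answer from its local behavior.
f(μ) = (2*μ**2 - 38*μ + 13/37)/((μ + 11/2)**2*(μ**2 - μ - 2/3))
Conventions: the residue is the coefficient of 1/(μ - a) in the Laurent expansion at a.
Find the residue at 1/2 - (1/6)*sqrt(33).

The factor μ**2 - μ - 2/3 splits as (μ - a)(μ - a') with a = 1/2 - (1/6)*sqrt(33), a' = 1/2 + (1/6)*sqrt(33). At the order-1 pole a set g(μ) = (μ - a)*f(μ) = [(2*μ**2 - 38*μ + 13/37)/(μ + 11/2)**2] / (μ - a').
Simple pole: residue = g(a) at a = 1/2 - (1/6)*sqrt(33), which is -3018888/6557917 + (1099204/72137087)*sqrt(33).

The residue is -3018888/6557917 + (1099204/72137087)*sqrt(33).


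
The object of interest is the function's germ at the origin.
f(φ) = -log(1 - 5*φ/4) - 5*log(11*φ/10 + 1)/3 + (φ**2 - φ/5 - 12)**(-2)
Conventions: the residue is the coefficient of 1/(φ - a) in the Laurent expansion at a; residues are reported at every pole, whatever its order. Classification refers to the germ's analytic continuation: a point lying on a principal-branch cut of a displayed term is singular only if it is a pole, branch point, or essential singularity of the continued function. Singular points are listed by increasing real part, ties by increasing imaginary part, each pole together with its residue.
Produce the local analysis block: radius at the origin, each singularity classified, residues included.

Radius of convergence at 0: 4/5.
At 1/10 - (1/10)*sqrt(1201): a pole of order 2; residue (250/1442401)*sqrt(1201).
At -10/11: a logarithmic branch point.
At 4/5: a logarithmic branch point.
At 1/10 + (1/10)*sqrt(1201): a pole of order 2; residue -(250/1442401)*sqrt(1201).

Denominator factor (φ**2 - φ/5 - 12)^2: discriminant 1201/25, real irrational roots 1/10 + (1/10)*sqrt(1201) and 1/10 - (1/10)*sqrt(1201); poles of order 2, moduli 1/10 + (1/10)*sqrt(1201) and -1/10 + (1/10)*sqrt(1201).
Branch term (-5/3)*log(1 - φ/(-10/11)): its argument vanishes at φ = -10/11, a logarithmic branch point, modulus 10/11.
Branch term (-1)*log(1 - φ/(4/5)): its argument vanishes at φ = 4/5, a logarithmic branch point, modulus 4/5.
The radius of convergence is the smallest modulus among the singular points: 4/5.
The branch terms are analytic at 1/10 - (1/10)*sqrt(1201) and contribute nothing to the residue; only the rational part matters.
The factor φ**2 - φ/5 - 12 splits as (φ - a)(φ - a') with a = 1/10 - (1/10)*sqrt(1201), a' = 1/10 + (1/10)*sqrt(1201). At the order-2 pole a set g(φ) = (φ - a)^2*(rational part) = [1] / (φ - a')^2.
Order-2 pole: residue = g'(a); g'(1/10 - (1/10)*sqrt(1201)) = (250/1442401)*sqrt(1201), so the residue is (250/1442401)*sqrt(1201).
The branch terms are analytic at 1/10 + (1/10)*sqrt(1201) and contribute nothing to the residue; only the rational part matters.
The factor φ**2 - φ/5 - 12 splits as (φ - a)(φ - a') with a = 1/10 + (1/10)*sqrt(1201), a' = 1/10 - (1/10)*sqrt(1201). At the order-2 pole a set g(φ) = (φ - a)^2*(rational part) = [1] / (φ - a')^2.
Order-2 pole: residue = g'(a); g'(1/10 + (1/10)*sqrt(1201)) = -(250/1442401)*sqrt(1201), so the residue is -(250/1442401)*sqrt(1201).
List the singular points by increasing real part (a conjugate pair: the negative imaginary part first).


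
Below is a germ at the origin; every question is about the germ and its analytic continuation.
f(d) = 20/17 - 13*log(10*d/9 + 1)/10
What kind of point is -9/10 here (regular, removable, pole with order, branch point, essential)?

The point is a logarithmic branch point.

The term (-13/10)*log(1 - d/(-9/10)) has argument 1 - -9/10/(-9/10) = 0 at -9/10: a logarithmic (infinitely-sheeted) branch point; the remaining terms are analytic or single-valued there.


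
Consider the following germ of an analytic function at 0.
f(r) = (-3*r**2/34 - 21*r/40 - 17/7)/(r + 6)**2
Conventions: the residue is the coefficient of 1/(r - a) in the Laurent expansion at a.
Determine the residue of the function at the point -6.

At the order-2 pole -6 set g(r) = (r - (-6))^2*f(r) = -3*r**2/34 - 21*r/40 - 17/7.
Order-2 pole: residue = g'(a); g'(-6) = 363/680, so the residue is 363/680.

The residue is 363/680.


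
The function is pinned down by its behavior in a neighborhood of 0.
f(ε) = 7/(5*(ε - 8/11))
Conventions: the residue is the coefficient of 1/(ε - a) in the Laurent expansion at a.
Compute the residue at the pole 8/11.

The residue is 7/5.

At the order-1 pole 8/11 set g(ε) = (ε - (8/11))*f(ε) = 7/5.
Simple pole: residue = g(a) at a = 8/11, which is 7/5.


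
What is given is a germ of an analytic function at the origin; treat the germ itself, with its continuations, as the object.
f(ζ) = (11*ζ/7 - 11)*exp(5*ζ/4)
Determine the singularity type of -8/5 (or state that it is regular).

The point is a regular point.

There is no denominator, hence no pole anywhere.
The factor exp(5*ζ/4) is entire.
So the germ continues analytically to -8/5.


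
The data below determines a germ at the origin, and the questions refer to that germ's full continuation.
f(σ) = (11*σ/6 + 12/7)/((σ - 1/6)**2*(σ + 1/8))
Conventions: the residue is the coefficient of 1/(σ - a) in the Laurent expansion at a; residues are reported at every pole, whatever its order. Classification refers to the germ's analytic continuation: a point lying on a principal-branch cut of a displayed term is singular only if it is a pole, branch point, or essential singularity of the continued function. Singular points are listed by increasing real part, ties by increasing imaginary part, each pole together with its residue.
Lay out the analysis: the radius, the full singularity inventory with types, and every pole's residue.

Denominator factor (σ + 1/8): pole of order 1 at -1/8, modulus 1/8.
Denominator factor (σ - 1/6)^2: pole of order 2 at 1/6, modulus 1/6.
The radius of convergence is the smallest modulus among the singular points: 1/8.
At the order-1 pole -1/8 set g(σ) = (σ - (-1/8))*f(σ) = (11*σ/6 + 12/7)/(σ - 1/6)**2.
Simple pole: residue = g(a) at a = -1/8, which is 5988/343.
At the order-2 pole 1/6 set g(σ) = (σ - (1/6))^2*f(σ) = (11*σ/6 + 12/7)/(σ + 1/8).
Order-2 pole: residue = g'(a); g'(1/6) = -5988/343, so the residue is -5988/343.
List the singular points by increasing real part (a conjugate pair: the negative imaginary part first).

Radius of convergence at 0: 1/8.
At -1/8: a pole of order 1; residue 5988/343.
At 1/6: a pole of order 2; residue -5988/343.


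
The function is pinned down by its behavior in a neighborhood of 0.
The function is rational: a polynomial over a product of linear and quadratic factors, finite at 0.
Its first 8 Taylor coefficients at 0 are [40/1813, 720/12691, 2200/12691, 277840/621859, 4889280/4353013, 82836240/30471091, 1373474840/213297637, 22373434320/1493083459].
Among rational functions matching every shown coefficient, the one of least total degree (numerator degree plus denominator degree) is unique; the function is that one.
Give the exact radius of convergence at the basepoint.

No rational of total degree below 6 reproduces all 8 coefficients; solving the [0/6] Pade equations on them gives f(ρ) = 10/(37*(ρ + 7/2)**2*(ρ**2 + 11*ρ/7 - 1)**2), whose expansion matches every shown term.
Denominator factor (ρ**2 + 11*ρ/7 - 1)^2: discriminant 317/49, real irrational roots -11/14 + (1/14)*sqrt(317) and -11/14 - (1/14)*sqrt(317); poles of order 2, moduli -11/14 + (1/14)*sqrt(317) and 11/14 + (1/14)*sqrt(317).
Denominator factor (ρ + 7/2)^2: pole of order 2 at -7/2, modulus 7/2.
The radius of convergence is the smallest modulus among the singular points: -11/14 + (1/14)*sqrt(317).

The radius of convergence is -11/14 + (1/14)*sqrt(317).


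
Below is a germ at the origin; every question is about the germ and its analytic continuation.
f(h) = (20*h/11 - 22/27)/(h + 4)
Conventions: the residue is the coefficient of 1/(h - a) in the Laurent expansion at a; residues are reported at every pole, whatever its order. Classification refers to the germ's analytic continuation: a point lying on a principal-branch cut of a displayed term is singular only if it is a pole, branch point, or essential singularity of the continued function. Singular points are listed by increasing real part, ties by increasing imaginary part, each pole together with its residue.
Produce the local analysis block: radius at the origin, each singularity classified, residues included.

Radius of convergence at 0: 4.
At -4: a pole of order 1; residue -2402/297.

Denominator factor (h + 4): pole of order 1 at -4, modulus 4.
The radius of convergence is the smallest modulus among the singular points: 4.
At the order-1 pole -4 set g(h) = (h - (-4))*f(h) = 20*h/11 - 22/27.
Simple pole: residue = g(a) at a = -4, which is -2402/297.


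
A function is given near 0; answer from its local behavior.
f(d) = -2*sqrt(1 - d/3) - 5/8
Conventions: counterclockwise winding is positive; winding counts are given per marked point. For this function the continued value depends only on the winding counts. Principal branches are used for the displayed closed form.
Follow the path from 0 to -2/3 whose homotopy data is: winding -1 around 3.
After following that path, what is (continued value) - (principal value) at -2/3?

The rational part is single-valued and drops out of the difference; each branch term changes only by its own monodromy.
(-2)*sqrt(1 - d/(3)): winding -1 is odd, the square root flips sign, contributing -2*(-2)*sqrt(1 - (-2/3)/(3)) = -2*(-2)*sqrt(11/9) = (4/3)*sqrt(11).
Summing the contributions at d = -2/3 gives (4/3)*sqrt(11).

Continued minus principal equals (4/3)*sqrt(11).


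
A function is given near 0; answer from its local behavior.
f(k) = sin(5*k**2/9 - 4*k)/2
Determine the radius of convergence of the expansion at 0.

The radius of convergence is infinite.

The factor -sin(5*k**2/9 - 4*k) is entire and contributes no finite singular point.
The polynomial part has no poles.
No finite singular points: the Taylor series at 0 converges everywhere.


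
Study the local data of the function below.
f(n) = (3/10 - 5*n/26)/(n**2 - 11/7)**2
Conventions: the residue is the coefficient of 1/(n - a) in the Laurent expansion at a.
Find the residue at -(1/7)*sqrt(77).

The residue is (21/4840)*sqrt(77).

The factor n**2 - 11/7 splits as (n - a)(n - a') with a = -(1/7)*sqrt(77), a' = (1/7)*sqrt(77). At the order-2 pole a set g(n) = (n - a)^2*f(n) = [3/10 - 5*n/26] / (n - a')^2.
Order-2 pole: residue = g'(a); g'(-(1/7)*sqrt(77)) = (21/4840)*sqrt(77), so the residue is (21/4840)*sqrt(77).


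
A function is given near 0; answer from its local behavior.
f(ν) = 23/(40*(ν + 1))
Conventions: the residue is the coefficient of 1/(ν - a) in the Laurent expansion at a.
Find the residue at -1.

The residue is 23/40.

At the order-1 pole -1 set g(ν) = (ν - (-1))*f(ν) = 23/40.
Simple pole: residue = g(a) at a = -1, which is 23/40.


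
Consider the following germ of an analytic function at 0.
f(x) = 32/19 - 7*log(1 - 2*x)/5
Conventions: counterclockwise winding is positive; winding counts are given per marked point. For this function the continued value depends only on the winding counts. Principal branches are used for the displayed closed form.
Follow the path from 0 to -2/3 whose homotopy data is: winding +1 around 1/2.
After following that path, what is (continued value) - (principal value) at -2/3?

The rational part is single-valued and drops out of the difference; each branch term changes only by its own monodromy.
(-7/5)*log(1 - x/(1/2)): each positive loop around 1/2 adds 2*pi*i to the log, so winding +1 contributes (-7/5)*(1)*2*pi*i = -(14/5)*pi*i.
Summing the contributions at x = -2/3 gives -(14/5)*pi*i.

Continued minus principal equals -(14/5)*pi*i.


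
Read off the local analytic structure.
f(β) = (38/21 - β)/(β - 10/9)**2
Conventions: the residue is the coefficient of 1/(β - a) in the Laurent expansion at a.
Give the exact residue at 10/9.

The residue is -1.

At the order-2 pole 10/9 set g(β) = (β - (10/9))^2*f(β) = 38/21 - β.
Order-2 pole: residue = g'(a); g'(10/9) = -1, so the residue is -1.
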